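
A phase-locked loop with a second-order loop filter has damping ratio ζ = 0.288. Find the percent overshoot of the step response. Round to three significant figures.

%OS ≈ 38.9%

For an underdamped second-order system, %OS = 100·exp(−πζ/√(1−ζ²)).
πζ/√(1−ζ²) = π·0.288/√(1−0.0829) = 0.9448, so %OS = 100·e^(−0.9448) = 38.9%.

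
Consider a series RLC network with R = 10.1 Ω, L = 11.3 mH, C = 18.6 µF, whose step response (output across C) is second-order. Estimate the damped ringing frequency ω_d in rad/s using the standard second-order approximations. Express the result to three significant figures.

For a series RLC circuit (capacitor voltage as output), ω_n = 1/√(LC) = 1/√(11.3 mH · 18.6 µF) = 2180 rad/s.
ζ = (R/2)·√(C/L) = (10.1/2)·√(18.6 µF/11.3 mH) = 0.205.
The damped frequency ω_d = ω_n√(1−ζ²) = 2130 rad/s.

ω_d ≈ 2130 rad/s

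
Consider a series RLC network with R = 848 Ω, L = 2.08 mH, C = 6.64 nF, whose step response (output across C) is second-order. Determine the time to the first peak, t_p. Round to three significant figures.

For a series RLC circuit (capacitor voltage as output), ω_n = 1/√(LC) = 1/√(2.08 mH · 6.64 nF) = 269000 rad/s.
ζ = (R/2)·√(C/L) = (848/2)·√(6.64 nF/2.08 mH) = 0.758.
ω_d = 269000·√(1 − 0.758²) = 176000 rad/s. t_p = π/ω_d = 0.0000179 s.

t_p ≈ 0.0000179 s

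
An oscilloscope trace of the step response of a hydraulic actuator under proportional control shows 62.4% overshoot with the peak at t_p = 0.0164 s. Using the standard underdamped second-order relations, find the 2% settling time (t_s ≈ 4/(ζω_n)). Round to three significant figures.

t_s ≈ 0.139 s

ζ from %OS: ζ = |ln 0.624|/√(π²+ln²0.624) = 0.148.
From t_p = π/ω_d, ω_d = π/0.0164 = 192 rad/s, so ω_n = ω_d/√(1−ζ²) = 194 rad/s.
t_s ≈ 4/(ζω_n) = 4/(0.148·194) = 0.139 s.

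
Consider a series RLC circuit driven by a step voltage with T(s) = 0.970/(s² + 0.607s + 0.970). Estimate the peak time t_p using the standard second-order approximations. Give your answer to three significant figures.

t_p ≈ 3.35 s

Comparing the denominator to s² + 2ζω_n s + ω_n²: ω_n = √0.970 = 0.985 rad/s, and 2ζω_n = 0.607 so ζ = 0.607/(2·0.985) = 0.308.
ω_d = ω_n√(1−ζ²) = 0.937 rad/s. Then t_p = π/ω_d = 3.35 s.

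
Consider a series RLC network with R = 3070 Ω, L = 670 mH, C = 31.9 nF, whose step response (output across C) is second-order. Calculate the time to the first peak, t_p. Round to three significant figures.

t_p ≈ 0.000487 s

For a series RLC circuit (capacitor voltage as output), ω_n = 1/√(LC) = 1/√(670 mH · 31.9 nF) = 6840 rad/s.
ζ = (R/2)·√(C/L) = (3070/2)·√(31.9 nF/670 mH) = 0.335.
The damped frequency ω_d = ω_n√(1−ζ²) = 6450 rad/s. t_p = π/ω_d = 0.000487 s.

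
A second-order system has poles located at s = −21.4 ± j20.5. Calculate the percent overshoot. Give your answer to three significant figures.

The poles are at −σ ± jω_d with σ = 21.4 and ω_d = 20.5, so ω_n = √(σ²+ω_d²) = 29.6 rad/s and ζ = σ/ω_n = 0.722.
%OS = 100·exp(−πζ/√(1−ζ²)) = 3.76%.

%OS ≈ 3.76%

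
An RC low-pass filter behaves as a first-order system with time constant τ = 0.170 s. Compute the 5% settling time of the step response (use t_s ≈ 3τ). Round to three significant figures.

t_s ≈ 3τ = 0.510 s.

t_s ≈ 0.510 s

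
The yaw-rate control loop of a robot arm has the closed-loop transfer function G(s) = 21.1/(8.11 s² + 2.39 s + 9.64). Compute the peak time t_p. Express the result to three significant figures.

Dividing through by 8.11: denominator becomes s² + 0.2947 s + 1.189.
So ω_n = √1.189 = 1.09 rad/s and ζ = 0.2947/(2·1.09) = 0.135.
The damped frequency ω_d = ω_n√(1−ζ²) = 1.08 rad/s. t_p = π/ω_d = 2.91 s.

t_p ≈ 2.91 s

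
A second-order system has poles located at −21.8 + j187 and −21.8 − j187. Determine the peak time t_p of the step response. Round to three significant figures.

t_p = π/ω_d with ω_d = 187 (the imaginary part), so t_p = 0.0168 s.

t_p ≈ 0.0168 s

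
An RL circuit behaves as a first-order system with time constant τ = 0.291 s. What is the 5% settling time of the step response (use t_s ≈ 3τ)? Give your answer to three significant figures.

t_s ≈ 3τ = 0.873 s.

t_s ≈ 0.873 s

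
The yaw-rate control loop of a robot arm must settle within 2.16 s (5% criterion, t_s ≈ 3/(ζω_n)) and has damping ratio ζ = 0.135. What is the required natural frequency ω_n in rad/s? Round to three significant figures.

Rearranging t_s ≈ 3/(ζω_n) gives ω_n = 3/(ζ·t_s) = 3/(0.135 × 2.16) = 10.3 rad/s.

ω_n ≈ 10.3 rad/s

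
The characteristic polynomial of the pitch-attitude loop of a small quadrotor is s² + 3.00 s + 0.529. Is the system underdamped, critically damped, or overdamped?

a² − 4b = 6.9 > 0 (two distinct real roots); the system is overdamped.

overdamped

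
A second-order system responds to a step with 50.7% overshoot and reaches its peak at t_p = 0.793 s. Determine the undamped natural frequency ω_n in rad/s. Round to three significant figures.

ω_n ≈ 4.05 rad/s

ζ from %OS: ζ = |ln 0.507|/√(π²+ln²0.507) = 0.211.
From t_p = π/ω_d, ω_d = π/0.793 = 3.96 rad/s, so ω_n = ω_d/√(1−ζ²) = 4.05 rad/s.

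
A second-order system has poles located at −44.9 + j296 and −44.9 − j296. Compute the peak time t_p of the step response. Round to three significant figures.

t_p ≈ 0.0106 s

t_p = π/ω_d with ω_d = 296 (the imaginary part), so t_p = 0.0106 s.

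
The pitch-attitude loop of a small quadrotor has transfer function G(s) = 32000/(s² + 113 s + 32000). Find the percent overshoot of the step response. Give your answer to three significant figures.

ω_n = √32000 = 179 rad/s; ζ = 113/(2·179) = 0.316.
%OS = 100·exp(−πζ/√(1−ζ²)) = 35.1%.

%OS ≈ 35.1%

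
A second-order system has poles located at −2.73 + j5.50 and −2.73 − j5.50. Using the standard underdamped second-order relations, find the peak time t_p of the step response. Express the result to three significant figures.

t_p ≈ 0.571 s

t_p = π/ω_d with ω_d = 5.50 (the imaginary part), so t_p = 0.571 s.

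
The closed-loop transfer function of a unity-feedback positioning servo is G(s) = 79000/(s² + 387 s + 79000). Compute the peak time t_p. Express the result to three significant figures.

ω_n = √79000 = 281 rad/s; ζ = 387/(2·281) = 0.688.
ω_d = 281·√(1 − 0.688²) = 204 rad/s. Then t_p = π/ω_d = 0.0154 s.

t_p ≈ 0.0154 s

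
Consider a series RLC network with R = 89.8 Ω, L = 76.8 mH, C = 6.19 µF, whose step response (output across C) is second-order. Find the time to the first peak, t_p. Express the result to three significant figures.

For a series RLC circuit (capacitor voltage as output), ω_n = 1/√(LC) = 1/√(76.8 mH · 6.19 µF) = 1450 rad/s.
ζ = (R/2)·√(C/L) = (89.8/2)·√(6.19 µF/76.8 mH) = 0.403.
ω_d = 1450·√(1 − 0.403²) = 1330 rad/s. t_p = π/ω_d = 0.00237 s.

t_p ≈ 0.00237 s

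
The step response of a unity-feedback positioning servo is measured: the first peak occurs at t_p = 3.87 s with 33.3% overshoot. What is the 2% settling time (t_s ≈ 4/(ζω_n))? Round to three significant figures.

ζ from %OS: ζ = |ln 0.333|/√(π²+ln²0.333) = 0.330.
From t_p = π/ω_d, ω_d = π/3.87 = 0.812 rad/s, so ω_n = ω_d/√(1−ζ²) = 0.860 rad/s.
t_s ≈ 4/(ζω_n) = 4/(0.330·0.860) = 14.1 s.

t_s ≈ 14.1 s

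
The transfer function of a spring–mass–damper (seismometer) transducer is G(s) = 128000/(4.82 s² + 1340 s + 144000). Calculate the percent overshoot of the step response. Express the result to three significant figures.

Dividing through by 4.82: denominator becomes s² + 278.0 s + 29880.
So ω_n = √29880 = 173 rad/s and ζ = 278.0/(2·173) = 0.804.
%OS = 100·exp(−πζ/√(1−ζ²)) = 1.43%.

%OS ≈ 1.43%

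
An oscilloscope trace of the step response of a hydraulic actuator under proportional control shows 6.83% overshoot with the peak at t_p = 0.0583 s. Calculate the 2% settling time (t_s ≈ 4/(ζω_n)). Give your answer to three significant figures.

t_s ≈ 0.0869 s

From the overshoot, ζ = −ln(OS)/√(π²+ln²(OS)) = 0.650.
From t_p = π/ω_d, ω_d = π/0.0583 = 53.9 rad/s, so ω_n = ω_d/√(1−ζ²) = 70.9 rad/s.
t_s ≈ 4/(ζω_n) = 4/(0.650·70.9) = 0.0869 s.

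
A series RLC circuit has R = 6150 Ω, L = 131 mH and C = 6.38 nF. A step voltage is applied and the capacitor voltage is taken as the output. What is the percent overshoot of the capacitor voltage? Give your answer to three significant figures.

%OS ≈ 5.49%

For a series RLC circuit (capacitor voltage as output), ω_n = 1/√(LC) = 1/√(131 mH · 6.38 nF) = 34600 rad/s.
ζ = (R/2)·√(C/L) = (6150/2)·√(6.38 nF/131 mH) = 0.679.
%OS = 100 e^{−πζ/√(1−ζ²)} with ζ = 0.679 gives 5.49%.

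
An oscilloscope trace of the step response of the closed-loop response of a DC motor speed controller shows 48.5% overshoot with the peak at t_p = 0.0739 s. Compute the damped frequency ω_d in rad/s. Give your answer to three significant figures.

ω_d ≈ 42.5 rad/s

t_p = π/ω_d, so ω_d = π/0.0739 = 42.5 rad/s.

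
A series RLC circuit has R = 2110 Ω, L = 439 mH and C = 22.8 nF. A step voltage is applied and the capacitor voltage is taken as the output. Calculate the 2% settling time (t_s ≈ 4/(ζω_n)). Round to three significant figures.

For a series RLC circuit (capacitor voltage as output), ω_n = 1/√(LC) = 1/√(439 mH · 22.8 nF) = 10000 rad/s.
ζ = (R/2)·√(C/L) = (2110/2)·√(22.8 nF/439 mH) = 0.240.
t_s ≈ 4/(ζω_n) = 0.00166 s.

t_s ≈ 0.00166 s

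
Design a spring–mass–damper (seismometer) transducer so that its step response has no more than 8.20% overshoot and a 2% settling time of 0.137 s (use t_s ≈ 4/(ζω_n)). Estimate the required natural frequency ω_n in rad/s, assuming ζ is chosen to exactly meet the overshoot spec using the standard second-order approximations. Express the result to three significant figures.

ω_n ≈ 46.9 rad/s

From %OS = 100·exp(−πζ/√(1−ζ²)), invert to get ζ = −ln(OS)/√(π² + ln²(OS)) with OS = 0.0820.
−ln 0.0820 = 2.501, so ζ = 2.501/√(π² + 6.255) = 0.623.
From t_s ≈ 4/(ζω_n): ω_n = 4/(ζ·t_s) = 4/(0.623·0.137) = 46.9 rad/s.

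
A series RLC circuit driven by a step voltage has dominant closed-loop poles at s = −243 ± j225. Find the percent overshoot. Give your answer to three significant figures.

%OS ≈ 3.36%

The poles are at −σ ± jω_d with σ = 243 and ω_d = 225, so ω_n = √(σ²+ω_d²) = 331 rad/s and ζ = σ/ω_n = 0.734.
Overshoot: exp(−π·0.734/√(1−0.734²)) = 0.0336, i.e. 3.36%.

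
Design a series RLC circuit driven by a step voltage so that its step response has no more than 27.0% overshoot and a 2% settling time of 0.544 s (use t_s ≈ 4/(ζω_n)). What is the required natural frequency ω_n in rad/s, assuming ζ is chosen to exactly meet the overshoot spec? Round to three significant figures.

From %OS = 100·exp(−πζ/√(1−ζ²)), invert to get ζ = −ln(OS)/√(π² + ln²(OS)) with OS = 0.270.
−ln 0.270 = 1.309, so ζ = 1.309/√(π² + 1.714) = 0.385.
From t_s ≈ 4/(ζω_n): ω_n = 4/(ζ·t_s) = 4/(0.385·0.544) = 19.1 rad/s.

ω_n ≈ 19.1 rad/s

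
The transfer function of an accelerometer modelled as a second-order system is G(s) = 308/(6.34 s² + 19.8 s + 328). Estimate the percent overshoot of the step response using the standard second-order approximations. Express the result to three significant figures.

Dividing through by 6.34: denominator becomes s² + 3.123 s + 51.74.
So ω_n = √51.74 = 7.19 rad/s and ζ = 3.123/(2·7.19) = 0.217.
Overshoot: exp(−π·0.217/√(1−0.217²)) = 0.497, i.e. 49.7%.

%OS ≈ 49.7%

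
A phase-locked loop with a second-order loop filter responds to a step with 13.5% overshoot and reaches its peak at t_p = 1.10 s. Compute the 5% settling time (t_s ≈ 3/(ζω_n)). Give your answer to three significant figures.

t_s ≈ 1.65 s

The overshoot fixes ζ = −ln(OS)/√(π²+ln²(OS)) = 0.538.
From t_p = π/ω_d, ω_d = π/1.10 = 2.86 rad/s, so ω_n = ω_d/√(1−ζ²) = 3.39 rad/s.
t_s ≈ 3/(ζω_n) = 3/(0.538·3.39) = 1.65 s.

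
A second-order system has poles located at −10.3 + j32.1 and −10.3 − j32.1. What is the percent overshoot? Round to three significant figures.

With σ = 10.3, ω_d = 32.1: ω_n = √(σ²+ω_d²) = 33.7 rad/s, ζ = σ/ω_n = 0.306.
%OS = 100·exp(−πζ/√(1−ζ²)) = 36.5%.

%OS ≈ 36.5%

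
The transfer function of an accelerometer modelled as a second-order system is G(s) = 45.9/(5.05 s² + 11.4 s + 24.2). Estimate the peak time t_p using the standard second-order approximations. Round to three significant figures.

Dividing through by 5.05: denominator becomes s² + 2.257 s + 4.792.
So ω_n = √4.792 = 2.19 rad/s and ζ = 2.257/(2·2.19) = 0.516.
ω_d = ω_n√(1−ζ²) = 1.88 rad/s. t_p = π/ω_d = 1.67 s.

t_p ≈ 1.67 s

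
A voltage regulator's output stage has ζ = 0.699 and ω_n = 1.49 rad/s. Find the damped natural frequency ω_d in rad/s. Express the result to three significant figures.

ω_d = ω_n√(1−ζ²) = 1.49·√0.511 = 1.07 rad/s.

ω_d ≈ 1.07 rad/s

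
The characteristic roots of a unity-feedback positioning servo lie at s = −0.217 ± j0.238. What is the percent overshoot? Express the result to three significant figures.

%OS ≈ 5.70%

|pole| = ω_n = √(0.217² + 0.238²) = 0.322 rad/s; ζ = cos θ = σ/ω_n = 0.674.
%OS = 100 e^{−πζ/√(1−ζ²)} with ζ = 0.674 gives 5.70%.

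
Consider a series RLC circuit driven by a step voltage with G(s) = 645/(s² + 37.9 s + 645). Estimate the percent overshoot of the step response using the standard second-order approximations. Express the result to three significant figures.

ω_n = √645 = 25.4 rad/s; ζ = 37.9/(2·25.4) = 0.746.
%OS = 100 e^{−πζ/√(1−ζ²)} with ζ = 0.746 gives 2.96%.

%OS ≈ 2.96%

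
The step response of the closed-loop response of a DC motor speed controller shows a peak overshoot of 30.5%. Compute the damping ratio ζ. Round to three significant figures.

Inverting the overshoot relation: ζ = |ln 0.305|/√(π² + ln²0.305) = 0.354.

ζ ≈ 0.354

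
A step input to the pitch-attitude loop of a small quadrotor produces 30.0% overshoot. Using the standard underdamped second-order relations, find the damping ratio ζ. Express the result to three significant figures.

ζ ≈ 0.358

From %OS = 100·exp(−πζ/√(1−ζ²)), invert to get ζ = −ln(OS)/√(π² + ln²(OS)) with OS = 0.300.
−ln 0.300 = 1.204, so ζ = 1.204/√(π² + 1.450) = 0.358.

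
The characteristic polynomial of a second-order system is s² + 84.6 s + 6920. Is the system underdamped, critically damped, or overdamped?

underdamped

a² − 4b = 84.6² − 4·6920 < 0 (complex roots); the system is underdamped.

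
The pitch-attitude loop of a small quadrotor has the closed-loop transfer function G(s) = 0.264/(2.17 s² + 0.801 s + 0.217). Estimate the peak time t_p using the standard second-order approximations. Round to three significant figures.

t_p ≈ 12.2 s

Dividing through by 2.17: denominator becomes s² + 0.3691 s + 0.1000.
So ω_n = √0.1000 = 0.316 rad/s and ζ = 0.3691/(2·0.316) = 0.584.
The damped frequency ω_d = ω_n√(1−ζ²) = 0.257 rad/s. t_p = π/ω_d = 12.2 s.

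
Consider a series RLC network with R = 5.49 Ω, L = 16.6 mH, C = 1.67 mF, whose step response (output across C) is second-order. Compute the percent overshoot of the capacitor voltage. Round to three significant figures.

For a series RLC circuit (capacitor voltage as output), ω_n = 1/√(LC) = 1/√(16.6 mH · 1.67 mF) = 190 rad/s.
ζ = (R/2)·√(C/L) = (5.49/2)·√(1.67 mF/16.6 mH) = 0.871.
Overshoot: exp(−π·0.871/√(1−0.871²)) = 0.00385, i.e. 0.385%.

%OS ≈ 0.385%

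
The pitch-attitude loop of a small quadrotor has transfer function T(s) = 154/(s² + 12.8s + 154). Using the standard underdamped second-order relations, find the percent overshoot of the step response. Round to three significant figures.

Matching coefficients with s² + 2ζω_n s + ω_n² gives ω_n² = 154 ⇒ ω_n = 12.4 rad/s, and ζ = 12.8/(2ω_n) = 0.516.
%OS = 100·exp(−πζ/√(1−ζ²)) = 15.1%.

%OS ≈ 15.1%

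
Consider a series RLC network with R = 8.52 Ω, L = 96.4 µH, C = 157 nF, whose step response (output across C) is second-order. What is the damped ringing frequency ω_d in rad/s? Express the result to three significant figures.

ω_d ≈ 253000 rad/s

For a series RLC circuit (capacitor voltage as output), ω_n = 1/√(LC) = 1/√(96.4 µH · 157 nF) = 257000 rad/s.
ζ = (R/2)·√(C/L) = (8.52/2)·√(157 nF/96.4 µH) = 0.172.
ω_d = 257000·√(1 − 0.172²) = 253000 rad/s.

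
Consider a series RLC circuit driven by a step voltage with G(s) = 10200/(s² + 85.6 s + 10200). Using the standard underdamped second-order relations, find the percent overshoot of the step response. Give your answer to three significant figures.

%OS ≈ 23.0%

ω_n = √10200 = 101 rad/s; ζ = 85.6/(2·101) = 0.424.
%OS = 100 e^{−πζ/√(1−ζ²)} with ζ = 0.424 gives 23.0%.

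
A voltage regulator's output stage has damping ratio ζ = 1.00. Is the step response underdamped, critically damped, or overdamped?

critically damped

Since ζ = 1, the system is critically damped.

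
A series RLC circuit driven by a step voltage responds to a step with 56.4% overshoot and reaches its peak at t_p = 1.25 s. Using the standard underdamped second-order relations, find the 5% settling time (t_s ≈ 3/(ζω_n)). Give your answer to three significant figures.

ζ from %OS: ζ = |ln 0.564|/√(π²+ln²0.564) = 0.179.
t_p = π/ω_d ⇒ ω_d = 2.51 rad/s; then ω_n = ω_d/√(1−ζ²) = 2.55 rad/s.
t_s ≈ 3/(ζω_n) = 3/(0.179·2.55) = 6.55 s.

t_s ≈ 6.55 s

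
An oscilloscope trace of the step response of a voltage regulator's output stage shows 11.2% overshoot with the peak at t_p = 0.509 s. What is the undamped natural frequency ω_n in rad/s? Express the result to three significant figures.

The overshoot fixes ζ = −ln(OS)/√(π²+ln²(OS)) = 0.572.
From t_p = π/ω_d, ω_d = π/0.509 = 6.17 rad/s, so ω_n = ω_d/√(1−ζ²) = 7.52 rad/s.

ω_n ≈ 7.52 rad/s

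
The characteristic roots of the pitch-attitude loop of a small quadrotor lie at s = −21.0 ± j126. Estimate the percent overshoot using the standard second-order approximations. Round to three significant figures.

%OS ≈ 59.2%

|pole| = ω_n = √(21.0² + 126²) = 128 rad/s; ζ = cos θ = σ/ω_n = 0.164.
Overshoot: exp(−π·0.164/√(1−0.164²)) = 0.592, i.e. 59.2%.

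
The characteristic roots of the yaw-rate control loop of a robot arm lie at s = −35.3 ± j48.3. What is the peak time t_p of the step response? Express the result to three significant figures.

t_p ≈ 0.0650 s

t_p = π/ω_d with ω_d = 48.3 (the imaginary part), so t_p = 0.0650 s.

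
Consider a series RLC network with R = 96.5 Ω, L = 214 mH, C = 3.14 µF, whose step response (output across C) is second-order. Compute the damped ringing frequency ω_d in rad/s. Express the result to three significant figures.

ω_d ≈ 1200 rad/s

For a series RLC circuit (capacitor voltage as output), ω_n = 1/√(LC) = 1/√(214 mH · 3.14 µF) = 1220 rad/s.
ζ = (R/2)·√(C/L) = (96.5/2)·√(3.14 µF/214 mH) = 0.185.
ω_d = ω_n√(1−ζ²) = 1200 rad/s.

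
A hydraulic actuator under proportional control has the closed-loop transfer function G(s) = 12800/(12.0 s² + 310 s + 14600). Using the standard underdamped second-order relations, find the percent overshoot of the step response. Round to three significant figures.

%OS ≈ 28.6%

Dividing through by 12.0: denominator becomes s² + 25.83 s + 1217.
So ω_n = √1217 = 34.9 rad/s and ζ = 25.83/(2·34.9) = 0.370.
%OS = 100 e^{−πζ/√(1−ζ²)} with ζ = 0.370 gives 28.6%.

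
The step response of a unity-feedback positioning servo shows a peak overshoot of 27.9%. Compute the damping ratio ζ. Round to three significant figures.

Inverting the overshoot relation: ζ = |ln 0.279|/√(π² + ln²0.279) = 0.376.

ζ ≈ 0.376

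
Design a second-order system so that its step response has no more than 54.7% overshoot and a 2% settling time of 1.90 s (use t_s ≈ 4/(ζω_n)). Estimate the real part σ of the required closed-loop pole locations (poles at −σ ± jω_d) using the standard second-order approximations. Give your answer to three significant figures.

σ ≈ 2.11

The settling-time spec alone fixes σ = ζω_n = 4/t_s = 4/1.90 = 2.11.
(Overshoot then fixes ζ = 0.189 and hence ω_d = σ·√(1−ζ²)/ζ = 11.0 rad/s.)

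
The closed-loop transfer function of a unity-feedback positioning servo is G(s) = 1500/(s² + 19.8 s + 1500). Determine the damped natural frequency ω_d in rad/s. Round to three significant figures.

ω_d ≈ 37.4 rad/s

Comparing the denominator to s² + 2ζω_n s + ω_n²: ω_n = √1500 = 38.7 rad/s, and 2ζω_n = 19.8 so ζ = 19.8/(2·38.7) = 0.256.
The damped frequency ω_d = ω_n√(1−ζ²) = 37.4 rad/s.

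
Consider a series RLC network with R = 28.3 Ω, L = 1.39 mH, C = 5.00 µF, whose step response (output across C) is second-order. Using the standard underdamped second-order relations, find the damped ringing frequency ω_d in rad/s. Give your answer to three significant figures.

ω_d ≈ 6340 rad/s

For a series RLC circuit (capacitor voltage as output), ω_n = 1/√(LC) = 1/√(1.39 mH · 5.00 µF) = 12000 rad/s.
ζ = (R/2)·√(C/L) = (28.3/2)·√(5.00 µF/1.39 mH) = 0.849.
ω_d = ω_n√(1−ζ²) = 6340 rad/s.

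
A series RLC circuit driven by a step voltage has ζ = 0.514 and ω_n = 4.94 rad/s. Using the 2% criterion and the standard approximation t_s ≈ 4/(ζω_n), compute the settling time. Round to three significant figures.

t_s ≈ 1.58 s

t_s ≈ 4/(ζω_n) = 4/(0.514 × 4.94) = 1.58 s.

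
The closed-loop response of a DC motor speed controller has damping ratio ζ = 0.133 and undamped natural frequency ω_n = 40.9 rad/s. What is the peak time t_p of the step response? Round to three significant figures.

The damped frequency is ω_d = ω_n√(1−ζ²) = 40.9·√(1−0.0177) = 40.5 rad/s.
Peak time t_p = π/ω_d = π/40.5 = 0.0775 s.

t_p ≈ 0.0775 s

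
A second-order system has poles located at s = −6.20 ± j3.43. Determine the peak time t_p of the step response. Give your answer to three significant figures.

t_p ≈ 0.916 s

t_p = π/ω_d with ω_d = 3.43 (the imaginary part), so t_p = 0.916 s.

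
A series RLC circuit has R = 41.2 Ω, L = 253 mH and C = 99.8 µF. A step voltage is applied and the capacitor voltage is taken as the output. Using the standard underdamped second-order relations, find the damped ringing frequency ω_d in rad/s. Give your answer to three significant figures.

For a series RLC circuit (capacitor voltage as output), ω_n = 1/√(LC) = 1/√(253 mH · 99.8 µF) = 199 rad/s.
ζ = (R/2)·√(C/L) = (41.2/2)·√(99.8 µF/253 mH) = 0.409.
The damped frequency ω_d = ω_n√(1−ζ²) = 182 rad/s.

ω_d ≈ 182 rad/s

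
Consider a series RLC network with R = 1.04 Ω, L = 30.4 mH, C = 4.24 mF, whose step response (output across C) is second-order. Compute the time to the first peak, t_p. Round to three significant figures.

For a series RLC circuit (capacitor voltage as output), ω_n = 1/√(LC) = 1/√(30.4 mH · 4.24 mF) = 88.1 rad/s.
ζ = (R/2)·√(C/L) = (1.04/2)·√(4.24 mF/30.4 mH) = 0.194.
ω_d = 88.1·√(1 − 0.194²) = 86.4 rad/s. t_p = π/ω_d = 0.0364 s.

t_p ≈ 0.0364 s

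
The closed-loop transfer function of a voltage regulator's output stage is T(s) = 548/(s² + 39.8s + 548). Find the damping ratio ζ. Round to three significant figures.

Matching coefficients with s² + 2ζω_n s + ω_n² gives ω_n² = 548 ⇒ ω_n = 23.4 rad/s, and ζ = 39.8/(2ω_n) = 0.850.

ζ ≈ 0.850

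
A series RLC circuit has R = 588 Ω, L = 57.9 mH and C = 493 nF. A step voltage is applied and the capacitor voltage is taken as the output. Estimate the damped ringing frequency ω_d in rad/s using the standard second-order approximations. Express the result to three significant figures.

For a series RLC circuit (capacitor voltage as output), ω_n = 1/√(LC) = 1/√(57.9 mH · 493 nF) = 5920 rad/s.
ζ = (R/2)·√(C/L) = (588/2)·√(493 nF/57.9 mH) = 0.858.
The damped frequency ω_d = ω_n√(1−ζ²) = 3040 rad/s.

ω_d ≈ 3040 rad/s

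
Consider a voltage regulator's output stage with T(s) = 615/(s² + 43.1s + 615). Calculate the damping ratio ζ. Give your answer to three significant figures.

Comparing the denominator to s² + 2ζω_n s + ω_n²: ω_n = √615 = 24.8 rad/s, and 2ζω_n = 43.1 so ζ = 43.1/(2·24.8) = 0.869.

ζ ≈ 0.869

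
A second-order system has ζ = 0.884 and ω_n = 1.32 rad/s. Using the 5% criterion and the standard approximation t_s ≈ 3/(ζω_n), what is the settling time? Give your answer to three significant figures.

t_s ≈ 3/(ζω_n) = 3/(0.884 × 1.32) = 2.57 s.

t_s ≈ 2.57 s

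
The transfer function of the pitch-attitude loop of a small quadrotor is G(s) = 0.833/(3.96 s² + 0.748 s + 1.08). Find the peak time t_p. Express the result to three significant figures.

Dividing through by 3.96: denominator becomes s² + 0.1889 s + 0.2727.
So ω_n = √0.2727 = 0.522 rad/s and ζ = 0.1889/(2·0.522) = 0.181.
ω_d = 0.522·√(1 − 0.181²) = 0.514 rad/s. t_p = π/ω_d = 6.12 s.

t_p ≈ 6.12 s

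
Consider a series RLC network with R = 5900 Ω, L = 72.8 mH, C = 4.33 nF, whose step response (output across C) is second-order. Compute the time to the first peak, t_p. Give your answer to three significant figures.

For a series RLC circuit (capacitor voltage as output), ω_n = 1/√(LC) = 1/√(72.8 mH · 4.33 nF) = 56300 rad/s.
ζ = (R/2)·√(C/L) = (5900/2)·√(4.33 nF/72.8 mH) = 0.719.
The damped frequency ω_d = ω_n√(1−ζ²) = 39100 rad/s. t_p = π/ω_d = 0.0000803 s.

t_p ≈ 0.0000803 s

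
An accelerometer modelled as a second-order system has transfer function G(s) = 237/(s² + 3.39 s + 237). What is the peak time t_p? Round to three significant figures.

t_p ≈ 0.205 s

ω_n = √237 = 15.4 rad/s; ζ = 3.39/(2·15.4) = 0.110.
ω_d = ω_n√(1−ζ²) = 15.3 rad/s. Then t_p = π/ω_d = 0.205 s.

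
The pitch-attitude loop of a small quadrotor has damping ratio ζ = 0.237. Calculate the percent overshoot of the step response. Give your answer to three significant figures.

%OS ≈ 46.5%

For an underdamped second-order system, %OS = 100·exp(−πζ/√(1−ζ²)).
πζ/√(1−ζ²) = π·0.237/√(1−0.0562) = 0.7664, so %OS = 100·e^(−0.7664) = 46.5%.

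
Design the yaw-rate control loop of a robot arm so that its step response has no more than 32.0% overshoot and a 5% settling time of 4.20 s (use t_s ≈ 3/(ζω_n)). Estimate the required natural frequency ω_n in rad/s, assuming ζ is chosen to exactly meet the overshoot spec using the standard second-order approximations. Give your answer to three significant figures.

ω_n ≈ 2.09 rad/s

ζ = −ln(OS)/√(π² + (ln OS)²). With OS = 0.320, ln OS = −1.139 and ζ = 1.139/3.342 = 0.341.
Then ω_n = 3/(ζ t_s) = 3/(0.341 × 4.20) = 2.09 rad/s.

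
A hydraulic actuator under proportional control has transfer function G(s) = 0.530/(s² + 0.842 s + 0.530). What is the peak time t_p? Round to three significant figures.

t_p ≈ 5.29 s

ω_n = √0.530 = 0.728 rad/s; ζ = 0.842/(2·0.728) = 0.578.
ω_d = 0.728·√(1 − 0.578²) = 0.594 rad/s. Then t_p = π/ω_d = 5.29 s.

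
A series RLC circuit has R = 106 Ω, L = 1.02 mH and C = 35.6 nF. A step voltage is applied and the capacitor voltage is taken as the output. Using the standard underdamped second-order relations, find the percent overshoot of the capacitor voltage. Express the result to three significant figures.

For a series RLC circuit (capacitor voltage as output), ω_n = 1/√(LC) = 1/√(1.02 mH · 35.6 nF) = 166000 rad/s.
ζ = (R/2)·√(C/L) = (106/2)·√(35.6 nF/1.02 mH) = 0.313.
%OS = 100 e^{−πζ/√(1−ζ²)} with ζ = 0.313 gives 35.5%.

%OS ≈ 35.5%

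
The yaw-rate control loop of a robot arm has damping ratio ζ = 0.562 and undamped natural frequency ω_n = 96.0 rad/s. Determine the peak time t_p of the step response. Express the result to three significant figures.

t_p ≈ 0.0396 s

The damped frequency is ω_d = ω_n√(1−ζ²) = 96.0·√(1−0.316) = 79.4 rad/s.
Peak time t_p = π/ω_d = π/79.4 = 0.0396 s.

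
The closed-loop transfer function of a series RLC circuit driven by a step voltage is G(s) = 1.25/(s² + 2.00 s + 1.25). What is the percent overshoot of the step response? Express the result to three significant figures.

Matching coefficients with s² + 2ζω_n s + ω_n² gives ω_n² = 1.25 ⇒ ω_n = 1.12 rad/s, and ζ = 2.00/(2ω_n) = 0.894.
%OS = 100·exp(−πζ/√(1−ζ²)) = 0.187%.

%OS ≈ 0.187%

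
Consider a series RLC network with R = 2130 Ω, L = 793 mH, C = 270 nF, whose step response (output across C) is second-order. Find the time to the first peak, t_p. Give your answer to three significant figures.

For a series RLC circuit (capacitor voltage as output), ω_n = 1/√(LC) = 1/√(793 mH · 270 nF) = 2160 rad/s.
ζ = (R/2)·√(C/L) = (2130/2)·√(270 nF/793 mH) = 0.621.
ω_d = 2160·√(1 − 0.621²) = 1690 rad/s. t_p = π/ω_d = 0.00186 s.

t_p ≈ 0.00186 s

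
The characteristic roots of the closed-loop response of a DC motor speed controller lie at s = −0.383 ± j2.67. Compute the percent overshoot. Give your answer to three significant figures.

|pole| = ω_n = √(0.383² + 2.67²) = 2.70 rad/s; ζ = cos θ = σ/ω_n = 0.142.
%OS = 100·exp(−πζ/√(1−ζ²)) = 63.7%.

%OS ≈ 63.7%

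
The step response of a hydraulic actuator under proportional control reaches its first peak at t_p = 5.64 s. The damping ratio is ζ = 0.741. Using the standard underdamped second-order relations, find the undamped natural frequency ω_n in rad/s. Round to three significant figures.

Peak time t_p = π/ω_d, so ω_d = π/t_p = π/5.64 = 0.557 rad/s.
ω_n = ω_d/√(1−ζ²) = 0.557/√0.451 = 0.830 rad/s.

ω_n ≈ 0.830 rad/s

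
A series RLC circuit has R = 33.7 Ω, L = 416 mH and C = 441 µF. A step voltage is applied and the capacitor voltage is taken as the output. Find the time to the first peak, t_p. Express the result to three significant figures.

t_p ≈ 0.0509 s

For a series RLC circuit (capacitor voltage as output), ω_n = 1/√(LC) = 1/√(416 mH · 441 µF) = 73.8 rad/s.
ζ = (R/2)·√(C/L) = (33.7/2)·√(441 µF/416 mH) = 0.549.
ω_d = ω_n√(1−ζ²) = 61.7 rad/s. t_p = π/ω_d = 0.0509 s.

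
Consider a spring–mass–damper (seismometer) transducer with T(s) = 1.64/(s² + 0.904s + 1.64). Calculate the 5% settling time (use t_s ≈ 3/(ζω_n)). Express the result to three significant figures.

t_s ≈ 6.64 s

Matching coefficients with s² + 2ζω_n s + ω_n² gives ω_n² = 1.64 ⇒ ω_n = 1.28 rad/s, and ζ = 0.904/(2ω_n) = 0.353.
t_s ≈ 3/(ζω_n) = 3/(0.353·1.28) = 6.64 s.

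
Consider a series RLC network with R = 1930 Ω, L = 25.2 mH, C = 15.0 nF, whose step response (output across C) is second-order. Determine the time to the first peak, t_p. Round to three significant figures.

t_p ≈ 0.0000915 s

For a series RLC circuit (capacitor voltage as output), ω_n = 1/√(LC) = 1/√(25.2 mH · 15.0 nF) = 51400 rad/s.
ζ = (R/2)·√(C/L) = (1930/2)·√(15.0 nF/25.2 mH) = 0.745.
ω_d = ω_n√(1−ζ²) = 34300 rad/s. t_p = π/ω_d = 0.0000915 s.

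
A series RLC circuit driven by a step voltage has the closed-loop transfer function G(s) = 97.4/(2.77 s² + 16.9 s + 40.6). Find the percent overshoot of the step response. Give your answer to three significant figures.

Dividing through by 2.77: denominator becomes s² + 6.101 s + 14.66.
So ω_n = √14.66 = 3.83 rad/s and ζ = 6.101/(2·3.83) = 0.797.
%OS = 100·exp(−πζ/√(1−ζ²)) = 1.59%.

%OS ≈ 1.59%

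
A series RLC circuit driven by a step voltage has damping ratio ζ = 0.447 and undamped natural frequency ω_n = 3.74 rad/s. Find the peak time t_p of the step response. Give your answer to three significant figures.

t_p ≈ 0.939 s

The damped frequency is ω_d = ω_n√(1−ζ²) = 3.74·√(1−0.200) = 3.35 rad/s.
Peak time t_p = π/ω_d = π/3.35 = 0.939 s.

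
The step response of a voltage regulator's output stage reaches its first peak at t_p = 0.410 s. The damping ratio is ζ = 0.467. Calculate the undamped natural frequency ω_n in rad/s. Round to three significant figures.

ω_n ≈ 8.67 rad/s

Peak time t_p = π/ω_d, so ω_d = π/t_p = π/0.410 = 7.66 rad/s.
ω_n = ω_d/√(1−ζ²) = 7.66/√0.782 = 8.67 rad/s.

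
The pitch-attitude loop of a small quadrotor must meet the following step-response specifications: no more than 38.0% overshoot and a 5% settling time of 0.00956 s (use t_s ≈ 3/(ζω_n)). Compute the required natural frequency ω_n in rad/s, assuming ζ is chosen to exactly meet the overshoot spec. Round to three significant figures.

ω_n ≈ 1070 rad/s

Inverting the overshoot relation: ζ = |ln 0.380|/√(π² + ln²0.380) = 0.294.
Then ω_n = 3/(ζ t_s) = 3/(0.294 × 0.00956) = 1070 rad/s.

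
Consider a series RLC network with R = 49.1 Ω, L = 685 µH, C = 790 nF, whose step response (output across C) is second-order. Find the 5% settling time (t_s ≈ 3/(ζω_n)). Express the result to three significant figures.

For a series RLC circuit (capacitor voltage as output), ω_n = 1/√(LC) = 1/√(685 µH · 790 nF) = 43000 rad/s.
ζ = (R/2)·√(C/L) = (49.1/2)·√(790 nF/685 µH) = 0.834.
t_s ≈ 3/(ζω_n) = 0.0000837 s.

t_s ≈ 0.0000837 s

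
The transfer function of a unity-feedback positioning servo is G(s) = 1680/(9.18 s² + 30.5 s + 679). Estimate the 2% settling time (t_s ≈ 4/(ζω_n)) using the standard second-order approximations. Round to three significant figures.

t_s ≈ 2.41 s

Dividing through by 9.18: denominator becomes s² + 3.322 s + 73.97.
So ω_n = √73.97 = 8.60 rad/s and ζ = 3.322/(2·8.60) = 0.193.
t_s ≈ 4/(ζω_n) = 2.41 s.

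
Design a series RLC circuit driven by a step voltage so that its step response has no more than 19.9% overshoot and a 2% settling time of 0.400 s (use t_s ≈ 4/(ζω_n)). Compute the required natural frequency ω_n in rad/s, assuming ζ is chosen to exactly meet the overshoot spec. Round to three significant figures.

ω_n ≈ 21.9 rad/s

ζ = −ln(OS)/√(π² + (ln OS)²). With OS = 0.199, ln OS = −1.614 and ζ = 1.614/3.532 = 0.457.
From t_s ≈ 4/(ζω_n): ω_n = 4/(ζ·t_s) = 4/(0.457·0.400) = 21.9 rad/s.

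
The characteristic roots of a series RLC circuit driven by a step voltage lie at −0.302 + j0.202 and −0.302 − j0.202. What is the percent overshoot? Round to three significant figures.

With σ = 0.302, ω_d = 0.202: ω_n = √(σ²+ω_d²) = 0.363 rad/s, ζ = σ/ω_n = 0.831.
Overshoot: exp(−π·0.831/√(1−0.831²)) = 0.00912, i.e. 0.912%.

%OS ≈ 0.912%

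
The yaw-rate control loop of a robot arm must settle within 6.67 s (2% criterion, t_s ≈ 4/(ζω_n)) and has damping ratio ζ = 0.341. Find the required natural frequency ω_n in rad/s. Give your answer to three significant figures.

ω_n ≈ 1.76 rad/s

Rearranging t_s ≈ 4/(ζω_n) gives ω_n = 4/(ζ·t_s) = 4/(0.341 × 6.67) = 1.76 rad/s.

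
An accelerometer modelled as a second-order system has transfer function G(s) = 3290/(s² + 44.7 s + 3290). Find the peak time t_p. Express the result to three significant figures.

t_p ≈ 0.0595 s

Comparing the denominator to s² + 2ζω_n s + ω_n²: ω_n = √3290 = 57.4 rad/s, and 2ζω_n = 44.7 so ζ = 44.7/(2·57.4) = 0.390.
ω_d = ω_n√(1−ζ²) = 52.8 rad/s. Then t_p = π/ω_d = 0.0595 s.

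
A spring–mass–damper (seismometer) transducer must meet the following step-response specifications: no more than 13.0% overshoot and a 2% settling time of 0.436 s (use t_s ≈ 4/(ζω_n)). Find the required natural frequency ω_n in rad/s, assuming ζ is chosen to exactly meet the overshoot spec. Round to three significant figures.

ω_n ≈ 16.8 rad/s

From %OS = 100·exp(−πζ/√(1−ζ²)), invert to get ζ = −ln(OS)/√(π² + ln²(OS)) with OS = 0.130.
−ln 0.130 = 2.040, so ζ = 2.040/√(π² + 4.163) = 0.545.
From t_s ≈ 4/(ζω_n): ω_n = 4/(ζ·t_s) = 4/(0.545·0.436) = 16.8 rad/s.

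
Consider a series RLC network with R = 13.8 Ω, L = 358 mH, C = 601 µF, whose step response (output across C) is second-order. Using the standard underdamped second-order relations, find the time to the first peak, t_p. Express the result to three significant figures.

t_p ≈ 0.0480 s

For a series RLC circuit (capacitor voltage as output), ω_n = 1/√(LC) = 1/√(358 mH · 601 µF) = 68.2 rad/s.
ζ = (R/2)·√(C/L) = (13.8/2)·√(601 µF/358 mH) = 0.283.
The damped frequency ω_d = ω_n√(1−ζ²) = 65.4 rad/s. t_p = π/ω_d = 0.0480 s.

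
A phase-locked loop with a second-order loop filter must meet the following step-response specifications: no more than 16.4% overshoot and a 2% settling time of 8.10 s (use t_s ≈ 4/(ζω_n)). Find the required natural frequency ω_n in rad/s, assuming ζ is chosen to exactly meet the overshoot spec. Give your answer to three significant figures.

From %OS = 100·exp(−πζ/√(1−ζ²)), invert to get ζ = −ln(OS)/√(π² + ln²(OS)) with OS = 0.164.
−ln 0.164 = 1.808, so ζ = 1.808/√(π² + 3.268) = 0.499.
Then ω_n = 4/(ζ t_s) = 4/(0.499 × 8.10) = 0.990 rad/s.

ω_n ≈ 0.990 rad/s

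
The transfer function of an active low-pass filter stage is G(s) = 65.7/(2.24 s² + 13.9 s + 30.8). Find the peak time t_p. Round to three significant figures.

Dividing through by 2.24: denominator becomes s² + 6.205 s + 13.75.
So ω_n = √13.75 = 3.71 rad/s and ζ = 6.205/(2·3.71) = 0.837.
ω_d = ω_n√(1−ζ²) = 2.03 rad/s. t_p = π/ω_d = 1.55 s.

t_p ≈ 1.55 s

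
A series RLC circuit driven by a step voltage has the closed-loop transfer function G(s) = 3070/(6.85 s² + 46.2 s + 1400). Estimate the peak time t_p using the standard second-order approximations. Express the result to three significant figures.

Dividing through by 6.85: denominator becomes s² + 6.745 s + 204.4.
So ω_n = √204.4 = 14.3 rad/s and ζ = 6.745/(2·14.3) = 0.236.
ω_d = ω_n√(1−ζ²) = 13.9 rad/s. t_p = π/ω_d = 0.226 s.

t_p ≈ 0.226 s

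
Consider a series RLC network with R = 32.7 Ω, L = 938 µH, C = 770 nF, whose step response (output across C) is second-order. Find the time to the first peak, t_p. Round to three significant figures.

t_p ≈ 0.0000956 s

For a series RLC circuit (capacitor voltage as output), ω_n = 1/√(LC) = 1/√(938 µH · 770 nF) = 37200 rad/s.
ζ = (R/2)·√(C/L) = (32.7/2)·√(770 nF/938 µH) = 0.468.
ω_d = ω_n√(1−ζ²) = 32900 rad/s. t_p = π/ω_d = 0.0000956 s.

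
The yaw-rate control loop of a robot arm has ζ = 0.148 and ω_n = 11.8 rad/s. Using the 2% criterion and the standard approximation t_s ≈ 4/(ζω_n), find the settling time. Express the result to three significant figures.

t_s ≈ 2.29 s

t_s ≈ 4/(ζω_n) = 4/(0.148 × 11.8) = 2.29 s.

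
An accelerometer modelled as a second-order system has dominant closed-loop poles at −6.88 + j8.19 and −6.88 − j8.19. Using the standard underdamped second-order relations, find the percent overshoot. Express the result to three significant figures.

%OS ≈ 7.14%

The poles are at −σ ± jω_d with σ = 6.88 and ω_d = 8.19, so ω_n = √(σ²+ω_d²) = 10.7 rad/s and ζ = σ/ω_n = 0.643.
%OS = 100 e^{−πζ/√(1−ζ²)} with ζ = 0.643 gives 7.14%.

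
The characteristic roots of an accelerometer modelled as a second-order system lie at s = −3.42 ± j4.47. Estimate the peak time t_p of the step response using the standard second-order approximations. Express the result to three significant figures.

t_p ≈ 0.703 s

t_p = π/ω_d with ω_d = 4.47 (the imaginary part), so t_p = 0.703 s.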